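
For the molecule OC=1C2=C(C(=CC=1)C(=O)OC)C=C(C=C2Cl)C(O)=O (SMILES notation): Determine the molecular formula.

C13H9ClO5

Walk through each heavy atom and fill implicit hydrogens from standard valence (C 4, N 3, O 2, S 2, halogen 1):
  atom 1: O, bond orders sum to 1 (valence 2) → 1 H
  atom 2: C, bond orders sum to 4 (valence 4) → 0 H
  atom 3: C, bond orders sum to 4 (valence 4) → 0 H
  atom 4: C, bond orders sum to 4 (valence 4) → 0 H
  atom 5: C, bond orders sum to 4 (valence 4) → 0 H
  atom 6: C, bond orders sum to 3 (valence 4) → 1 H
  atom 7: C, bond orders sum to 3 (valence 4) → 1 H
  atom 8: C, bond orders sum to 4 (valence 4) → 0 H
  atom 9: O, bond orders sum to 2 (valence 2) → 0 H
  atom 10: O, bond orders sum to 2 (valence 2) → 0 H
  atom 11: C, bond orders sum to 1 (valence 4) → 3 H
  atom 12: C, bond orders sum to 3 (valence 4) → 1 H
  atom 13: C, bond orders sum to 4 (valence 4) → 0 H
  atom 14: C, bond orders sum to 3 (valence 4) → 1 H
  atom 15: C, bond orders sum to 4 (valence 4) → 0 H
  atom 16: Cl (halogen, monovalent) → 0 H
  atom 17: C, bond orders sum to 4 (valence 4) → 0 H
  atom 18: O, bond orders sum to 1 (valence 2) → 1 H
  atom 19: O, bond orders sum to 2 (valence 2) → 0 H
Totals → C:13, H:9, Cl:1, O:5.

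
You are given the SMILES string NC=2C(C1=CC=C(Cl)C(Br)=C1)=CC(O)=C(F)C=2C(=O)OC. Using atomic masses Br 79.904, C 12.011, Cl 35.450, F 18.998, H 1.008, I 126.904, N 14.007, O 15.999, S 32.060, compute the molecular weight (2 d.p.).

First, the molecular formula is C14H10BrClFNO3 (counting implicit H from valence).
  Br: 1 × 79.904 = 79.904
  C: 14 × 12.011 = 168.154
  Cl: 1 × 35.450 = 35.450
  F: 1 × 18.998 = 18.998
  H: 10 × 1.008 = 10.080
  N: 1 × 14.007 = 14.007
  O: 3 × 15.999 = 47.997
Sum: 1×79.904 + 14×12.011 + 1×35.450 + 1×18.998 + 10×1.008 + 1×14.007 + 3×15.999 = 374.590 → 374.59 g/mol.

374.59 g/mol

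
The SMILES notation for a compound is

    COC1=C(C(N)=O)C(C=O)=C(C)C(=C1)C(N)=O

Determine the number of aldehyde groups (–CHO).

The aldehyde motif appears at heavy-atom position 9 in the SMILES.
Other groups present: 2 amide, 1 ether.
Aldehyde count: 1.

1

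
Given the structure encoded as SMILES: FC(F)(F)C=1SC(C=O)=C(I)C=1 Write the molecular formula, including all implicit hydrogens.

C6H2F3IOS

Walk through each heavy atom and fill implicit hydrogens from standard valence (C 4, N 3, O 2, S 2, halogen 1):
  atom 1: F (halogen, monovalent) → 0 H
  atom 2: C, bond orders sum to 4 (valence 4) → 0 H
  atom 3: F (halogen, monovalent) → 0 H
  atom 4: F (halogen, monovalent) → 0 H
  atom 5: C, bond orders sum to 4 (valence 4) → 0 H
  atom 6: S, bond orders sum to 2 (valence 2) → 0 H
  atom 7: C, bond orders sum to 4 (valence 4) → 0 H
  atom 8: C, bond orders sum to 3 (valence 4) → 1 H
  atom 9: O, bond orders sum to 2 (valence 2) → 0 H
  atom 10: C, bond orders sum to 4 (valence 4) → 0 H
  atom 11: I (halogen, monovalent) → 0 H
  atom 12: C, bond orders sum to 3 (valence 4) → 1 H
Totals → C:6, H:2, F:3, I:1, O:1, S:1.
In Hill order: C6H2F3IOS.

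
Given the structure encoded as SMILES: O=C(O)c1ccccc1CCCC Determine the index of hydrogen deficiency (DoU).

5

Molecular formula: C11H14O2.
DoU = (2C + 2 + N − H − X) / 2, where X is the halogen count and O/S are ignored.
    = (2·11 + 2 + 0 − 14 − 0) / 2 = 10 / 2 = 5.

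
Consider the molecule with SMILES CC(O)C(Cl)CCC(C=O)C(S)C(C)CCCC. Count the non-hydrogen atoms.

Every atom symbol written in the SMILES (organic subset) is one heavy atom; implicit H are not written.
Heavy atoms by element → C:14, Cl:1, O:2, S:1.
Total: 18.

18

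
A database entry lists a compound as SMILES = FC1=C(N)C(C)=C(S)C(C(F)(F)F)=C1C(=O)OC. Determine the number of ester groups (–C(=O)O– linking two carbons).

The ester motif appears at heavy-atom position 15 in the SMILES.
Other groups present: 1 primary amine, 1 thiol.
Ester count: 1.

1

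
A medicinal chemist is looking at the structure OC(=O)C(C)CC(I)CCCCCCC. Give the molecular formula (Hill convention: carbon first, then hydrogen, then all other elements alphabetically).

Walk through each heavy atom and fill implicit hydrogens from standard valence (C 4, N 3, O 2, S 2, halogen 1):
  atom 1: O, bond orders sum to 1 (valence 2) → 1 H
  atom 2: C, bond orders sum to 4 (valence 4) → 0 H
  atom 3: O, bond orders sum to 2 (valence 2) → 0 H
  atom 4: C, bond orders sum to 3 (valence 4) → 1 H
  atom 5: C, bond orders sum to 1 (valence 4) → 3 H
  atom 6: C, bond orders sum to 2 (valence 4) → 2 H
  atom 7: C, bond orders sum to 3 (valence 4) → 1 H
  atom 8: I (halogen, monovalent) → 0 H
  atom 9: C, bond orders sum to 2 (valence 4) → 2 H
  atom 10: C, bond orders sum to 2 (valence 4) → 2 H
  atom 11: C, bond orders sum to 2 (valence 4) → 2 H
  atom 12: C, bond orders sum to 2 (valence 4) → 2 H
  atom 13: C, bond orders sum to 2 (valence 4) → 2 H
  atom 14: C, bond orders sum to 2 (valence 4) → 2 H
  atom 15: C, bond orders sum to 1 (valence 4) → 3 H
Totals → C:12, H:23, I:1, O:2.
In Hill order: C12H23IO2.

C12H23IO2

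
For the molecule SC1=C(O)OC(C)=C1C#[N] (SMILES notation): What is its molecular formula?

C6H5NO2S

Walk through each heavy atom and fill implicit hydrogens from standard valence (C 4, N 3, O 2, S 2, halogen 1):
  atom 1: S, bond orders sum to 1 (valence 2) → 1 H
  atom 2: C, bond orders sum to 4 (valence 4) → 0 H
  atom 3: C, bond orders sum to 4 (valence 4) → 0 H
  atom 4: O, bond orders sum to 1 (valence 2) → 1 H
  atom 5: O, bond orders sum to 2 (valence 2) → 0 H
  atom 6: C, bond orders sum to 4 (valence 4) → 0 H
  atom 7: C, bond orders sum to 1 (valence 4) → 3 H
  atom 8: C, bond orders sum to 4 (valence 4) → 0 H
  atom 9: C, bond orders sum to 4 (valence 4) → 0 H
  atom 10: N with explicit H count 0
Totals → C:6, H:5, N:1, O:2, S:1.
In Hill order: C6H5NO2S.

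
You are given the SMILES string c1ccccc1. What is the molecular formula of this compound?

Walk through each heavy atom and fill implicit hydrogens from standard valence (C 4, N 3, O 2, S 2, halogen 1); for lowercase aromatic atoms, an aromatic c carries 1 H when it has two neighbours and 0 H with three, and aromatic n carries 0 H:
  atom 1: aromatic c, 2 neighbours → 1 H
  atom 2: aromatic c, 2 neighbours → 1 H
  atom 3: aromatic c, 2 neighbours → 1 H
  atom 4: aromatic c, 2 neighbours → 1 H
  atom 5: aromatic c, 2 neighbours → 1 H
  atom 6: aromatic c, 2 neighbours → 1 H
Totals → C:6, H:6.
In Hill order: C6H6.

C6H6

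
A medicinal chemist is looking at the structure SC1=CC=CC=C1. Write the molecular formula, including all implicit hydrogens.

C6H6S

Walk through each heavy atom and fill implicit hydrogens from standard valence (C 4, N 3, O 2, S 2, halogen 1):
  atom 1: S, bond orders sum to 1 (valence 2) → 1 H
  atom 2: C, bond orders sum to 4 (valence 4) → 0 H
  atom 3: C, bond orders sum to 3 (valence 4) → 1 H
  atom 4: C, bond orders sum to 3 (valence 4) → 1 H
  atom 5: C, bond orders sum to 3 (valence 4) → 1 H
  atom 6: C, bond orders sum to 3 (valence 4) → 1 H
  atom 7: C, bond orders sum to 3 (valence 4) → 1 H
Totals → C:6, H:6, S:1.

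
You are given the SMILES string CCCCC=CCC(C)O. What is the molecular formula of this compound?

C9H18O

Walk through each heavy atom and fill implicit hydrogens from standard valence (C 4, N 3, O 2, S 2, halogen 1):
  atom 1: C, bond orders sum to 1 (valence 4) → 3 H
  atom 2: C, bond orders sum to 2 (valence 4) → 2 H
  atom 3: C, bond orders sum to 2 (valence 4) → 2 H
  atom 4: C, bond orders sum to 2 (valence 4) → 2 H
  atom 5: C, bond orders sum to 3 (valence 4) → 1 H
  atom 6: C, bond orders sum to 3 (valence 4) → 1 H
  atom 7: C, bond orders sum to 2 (valence 4) → 2 H
  atom 8: C, bond orders sum to 3 (valence 4) → 1 H
  atom 9: C, bond orders sum to 1 (valence 4) → 3 H
  atom 10: O, bond orders sum to 1 (valence 2) → 1 H
Totals → C:9, H:18, O:1.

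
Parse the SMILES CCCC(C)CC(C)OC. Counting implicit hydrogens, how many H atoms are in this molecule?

Walk through each heavy atom and fill implicit hydrogens from standard valence (C 4, N 3, O 2, S 2, halogen 1):
  atom 1: C, bond orders sum to 1 (valence 4) → 3 H
  atom 2: C, bond orders sum to 2 (valence 4) → 2 H
  atom 3: C, bond orders sum to 2 (valence 4) → 2 H
  atom 4: C, bond orders sum to 3 (valence 4) → 1 H
  atom 5: C, bond orders sum to 1 (valence 4) → 3 H
  atom 6: C, bond orders sum to 2 (valence 4) → 2 H
  atom 7: C, bond orders sum to 3 (valence 4) → 1 H
  atom 8: C, bond orders sum to 1 (valence 4) → 3 H
  atom 9: O, bond orders sum to 2 (valence 2) → 0 H
  atom 10: C, bond orders sum to 1 (valence 4) → 3 H
Total hydrogens: 20.

20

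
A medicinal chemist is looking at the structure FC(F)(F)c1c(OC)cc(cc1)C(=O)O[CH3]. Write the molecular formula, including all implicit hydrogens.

C10H9F3O3

Walk through each heavy atom and fill implicit hydrogens from standard valence (C 4, N 3, O 2, S 2, halogen 1); for lowercase aromatic atoms, an aromatic c carries 1 H when it has two neighbours and 0 H with three, and aromatic n carries 0 H:
  atom 1: F (halogen, monovalent) → 0 H
  atom 2: C, bond orders sum to 4 (valence 4) → 0 H
  atom 3: F (halogen, monovalent) → 0 H
  atom 4: F (halogen, monovalent) → 0 H
  atom 5: aromatic c, 3 neighbours → 0 H
  atom 6: aromatic c, 3 neighbours → 0 H
  atom 7: O, bond orders sum to 2 (valence 2) → 0 H
  atom 8: C, bond orders sum to 1 (valence 4) → 3 H
  atom 9: aromatic c, 2 neighbours → 1 H
  atom 10: aromatic c, 3 neighbours → 0 H
  atom 11: aromatic c, 2 neighbours → 1 H
  atom 12: aromatic c, 2 neighbours → 1 H
  atom 13: C, bond orders sum to 4 (valence 4) → 0 H
  atom 14: O, bond orders sum to 2 (valence 2) → 0 H
  atom 15: O, bond orders sum to 2 (valence 2) → 0 H
  atom 16: C with explicit H count 3
Totals → C:10, H:9, F:3, O:3.
In Hill order: C10H9F3O3.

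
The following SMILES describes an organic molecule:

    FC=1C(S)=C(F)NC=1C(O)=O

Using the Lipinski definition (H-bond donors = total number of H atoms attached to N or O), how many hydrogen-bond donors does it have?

Donors: find every N or O and count the H atoms it carries.
  atom 7 (N): bond orders sum to 2 → 1 H
  atom 10 (O): bond orders sum to 1 → 1 H
  atom 11 (O): bond orders sum to 2 → 0 H
Lipinski HBD = 2.

2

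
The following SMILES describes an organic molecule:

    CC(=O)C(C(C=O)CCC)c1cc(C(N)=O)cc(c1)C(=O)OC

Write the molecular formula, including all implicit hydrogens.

Walk through each heavy atom and fill implicit hydrogens from standard valence (C 4, N 3, O 2, S 2, halogen 1); for lowercase aromatic atoms, an aromatic c carries 1 H when it has two neighbours and 0 H with three, and aromatic n carries 0 H:
  atom 1: C, bond orders sum to 1 (valence 4) → 3 H
  atom 2: C, bond orders sum to 4 (valence 4) → 0 H
  atom 3: O, bond orders sum to 2 (valence 2) → 0 H
  atom 4: C, bond orders sum to 3 (valence 4) → 1 H
  atom 5: C, bond orders sum to 3 (valence 4) → 1 H
  atom 6: C, bond orders sum to 3 (valence 4) → 1 H
  atom 7: O, bond orders sum to 2 (valence 2) → 0 H
  atom 8: C, bond orders sum to 2 (valence 4) → 2 H
  atom 9: C, bond orders sum to 2 (valence 4) → 2 H
  atom 10: C, bond orders sum to 1 (valence 4) → 3 H
  atom 11: aromatic c, 3 neighbours → 0 H
  atom 12: aromatic c, 2 neighbours → 1 H
  atom 13: aromatic c, 3 neighbours → 0 H
  atom 14: C, bond orders sum to 4 (valence 4) → 0 H
  atom 15: N, bond orders sum to 1 (valence 3) → 2 H
  atom 16: O, bond orders sum to 2 (valence 2) → 0 H
  atom 17: aromatic c, 2 neighbours → 1 H
  atom 18: aromatic c, 3 neighbours → 0 H
  atom 19: aromatic c, 2 neighbours → 1 H
  atom 20: C, bond orders sum to 4 (valence 4) → 0 H
  atom 21: O, bond orders sum to 2 (valence 2) → 0 H
  atom 22: O, bond orders sum to 2 (valence 2) → 0 H
  atom 23: C, bond orders sum to 1 (valence 4) → 3 H
Totals → C:17, H:21, N:1, O:5.
In Hill order: C17H21NO5.

C17H21NO5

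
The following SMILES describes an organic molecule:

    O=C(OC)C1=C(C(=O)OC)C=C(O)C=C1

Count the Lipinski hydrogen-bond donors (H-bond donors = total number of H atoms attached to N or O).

Donors: find every N or O and count the H atoms it carries.
  atom 1 (O): bond orders sum to 2 → 0 H
  atom 3 (O): bond orders sum to 2 → 0 H
  atom 8 (O): bond orders sum to 2 → 0 H
  atom 9 (O): bond orders sum to 2 → 0 H
  atom 13 (O): bond orders sum to 1 → 1 H
Lipinski HBD = 1.

1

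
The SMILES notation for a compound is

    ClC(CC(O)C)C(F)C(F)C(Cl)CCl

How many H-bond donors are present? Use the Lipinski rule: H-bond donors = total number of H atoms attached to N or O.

1

Donors: find every N or O and count the H atoms it carries.
  atom 5 (O): bond orders sum to 1 → 1 H
Lipinski HBD = 1.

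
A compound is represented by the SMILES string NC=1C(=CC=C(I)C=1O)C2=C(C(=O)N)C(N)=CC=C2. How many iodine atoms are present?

Scan the SMILES for I atoms (remember two-letter symbols like Cl and Br are single atoms).
Iodine count: 1.

1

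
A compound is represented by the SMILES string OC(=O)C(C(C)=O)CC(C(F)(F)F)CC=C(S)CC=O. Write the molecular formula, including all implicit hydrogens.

C12H15F3O4S

Walk through each heavy atom and fill implicit hydrogens from standard valence (C 4, N 3, O 2, S 2, halogen 1):
  atom 1: O, bond orders sum to 1 (valence 2) → 1 H
  atom 2: C, bond orders sum to 4 (valence 4) → 0 H
  atom 3: O, bond orders sum to 2 (valence 2) → 0 H
  atom 4: C, bond orders sum to 3 (valence 4) → 1 H
  atom 5: C, bond orders sum to 4 (valence 4) → 0 H
  atom 6: C, bond orders sum to 1 (valence 4) → 3 H
  atom 7: O, bond orders sum to 2 (valence 2) → 0 H
  atom 8: C, bond orders sum to 2 (valence 4) → 2 H
  atom 9: C, bond orders sum to 3 (valence 4) → 1 H
  atom 10: C, bond orders sum to 4 (valence 4) → 0 H
  atom 11: F (halogen, monovalent) → 0 H
  atom 12: F (halogen, monovalent) → 0 H
  atom 13: F (halogen, monovalent) → 0 H
  atom 14: C, bond orders sum to 2 (valence 4) → 2 H
  atom 15: C, bond orders sum to 3 (valence 4) → 1 H
  atom 16: C, bond orders sum to 4 (valence 4) → 0 H
  atom 17: S, bond orders sum to 1 (valence 2) → 1 H
  atom 18: C, bond orders sum to 2 (valence 4) → 2 H
  atom 19: C, bond orders sum to 3 (valence 4) → 1 H
  atom 20: O, bond orders sum to 2 (valence 2) → 0 H
Totals → C:12, H:15, F:3, O:4, S:1.
In Hill order: C12H15F3O4S.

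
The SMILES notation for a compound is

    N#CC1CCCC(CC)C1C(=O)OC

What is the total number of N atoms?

Scan the SMILES for N atoms (remember two-letter symbols like Cl and Br are single atoms).
Nitrogen count: 1.

1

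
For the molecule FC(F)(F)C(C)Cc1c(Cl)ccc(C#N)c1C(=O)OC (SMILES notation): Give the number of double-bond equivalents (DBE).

Molecular formula: C13H11ClF3NO2.
DoU = (2C + 2 + N − H − X) / 2, where X is the halogen count and O/S are ignored.
    = (2·13 + 2 + 1 − 11 − 4) / 2 = 14 / 2 = 7.

7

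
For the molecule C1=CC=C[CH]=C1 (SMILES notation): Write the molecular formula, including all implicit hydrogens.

C6H6

Walk through each heavy atom and fill implicit hydrogens from standard valence (C 4, N 3, O 2, S 2, halogen 1):
  atom 1: C, bond orders sum to 3 (valence 4) → 1 H
  atom 2: C, bond orders sum to 3 (valence 4) → 1 H
  atom 3: C, bond orders sum to 3 (valence 4) → 1 H
  atom 4: C, bond orders sum to 3 (valence 4) → 1 H
  atom 5: C with explicit H count 1
  atom 6: C, bond orders sum to 3 (valence 4) → 1 H
Totals → C:6, H:6.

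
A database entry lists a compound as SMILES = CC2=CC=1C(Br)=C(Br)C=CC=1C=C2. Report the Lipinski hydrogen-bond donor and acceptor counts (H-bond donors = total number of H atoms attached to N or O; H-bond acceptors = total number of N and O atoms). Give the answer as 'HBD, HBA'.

0, 0

Donors: find every N or O and count the H atoms it carries.
  (no N or O atoms present)
Lipinski HBD = 0.
Acceptors: N atoms = 0, O atoms = 0 → HBA = 0.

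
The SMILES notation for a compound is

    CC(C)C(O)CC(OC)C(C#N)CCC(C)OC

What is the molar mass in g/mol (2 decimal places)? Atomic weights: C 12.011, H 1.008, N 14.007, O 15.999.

First, the molecular formula is C14H27NO3 (counting implicit H from valence).
  C: 14 × 12.011 = 168.154
  H: 27 × 1.008 = 27.216
  N: 1 × 14.007 = 14.007
  O: 3 × 15.999 = 47.997
Sum: 14×12.011 + 27×1.008 + 1×14.007 + 3×15.999 = 257.374 → 257.37 g/mol.

257.37 g/mol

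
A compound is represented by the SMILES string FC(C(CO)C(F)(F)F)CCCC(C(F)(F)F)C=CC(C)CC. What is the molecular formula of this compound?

C15H23F7O

Walk through each heavy atom and fill implicit hydrogens from standard valence (C 4, N 3, O 2, S 2, halogen 1):
  atom 1: F (halogen, monovalent) → 0 H
  atom 2: C, bond orders sum to 3 (valence 4) → 1 H
  atom 3: C, bond orders sum to 3 (valence 4) → 1 H
  atom 4: C, bond orders sum to 2 (valence 4) → 2 H
  atom 5: O, bond orders sum to 1 (valence 2) → 1 H
  atom 6: C, bond orders sum to 4 (valence 4) → 0 H
  atom 7: F (halogen, monovalent) → 0 H
  atom 8: F (halogen, monovalent) → 0 H
  atom 9: F (halogen, monovalent) → 0 H
  atom 10: C, bond orders sum to 2 (valence 4) → 2 H
  atom 11: C, bond orders sum to 2 (valence 4) → 2 H
  atom 12: C, bond orders sum to 2 (valence 4) → 2 H
  atom 13: C, bond orders sum to 3 (valence 4) → 1 H
  atom 14: C, bond orders sum to 4 (valence 4) → 0 H
  atom 15: F (halogen, monovalent) → 0 H
  atom 16: F (halogen, monovalent) → 0 H
  atom 17: F (halogen, monovalent) → 0 H
  atom 18: C, bond orders sum to 3 (valence 4) → 1 H
  atom 19: C, bond orders sum to 3 (valence 4) → 1 H
  atom 20: C, bond orders sum to 3 (valence 4) → 1 H
  atom 21: C, bond orders sum to 1 (valence 4) → 3 H
  atom 22: C, bond orders sum to 2 (valence 4) → 2 H
  atom 23: C, bond orders sum to 1 (valence 4) → 3 H
Totals → C:15, H:23, F:7, O:1.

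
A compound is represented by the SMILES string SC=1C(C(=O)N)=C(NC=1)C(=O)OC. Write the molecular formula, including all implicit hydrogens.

C7H8N2O3S

Walk through each heavy atom and fill implicit hydrogens from standard valence (C 4, N 3, O 2, S 2, halogen 1):
  atom 1: S, bond orders sum to 1 (valence 2) → 1 H
  atom 2: C, bond orders sum to 4 (valence 4) → 0 H
  atom 3: C, bond orders sum to 4 (valence 4) → 0 H
  atom 4: C, bond orders sum to 4 (valence 4) → 0 H
  atom 5: O, bond orders sum to 2 (valence 2) → 0 H
  atom 6: N, bond orders sum to 1 (valence 3) → 2 H
  atom 7: C, bond orders sum to 4 (valence 4) → 0 H
  atom 8: N, bond orders sum to 2 (valence 3) → 1 H
  atom 9: C, bond orders sum to 3 (valence 4) → 1 H
  atom 10: C, bond orders sum to 4 (valence 4) → 0 H
  atom 11: O, bond orders sum to 2 (valence 2) → 0 H
  atom 12: O, bond orders sum to 2 (valence 2) → 0 H
  atom 13: C, bond orders sum to 1 (valence 4) → 3 H
Totals → C:7, H:8, N:2, O:3, S:1.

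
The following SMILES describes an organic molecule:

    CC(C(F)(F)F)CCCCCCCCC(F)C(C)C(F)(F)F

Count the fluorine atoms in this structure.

7

Scan the SMILES for F atoms (remember two-letter symbols like Cl and Br are single atoms).
Fluorine count: 7.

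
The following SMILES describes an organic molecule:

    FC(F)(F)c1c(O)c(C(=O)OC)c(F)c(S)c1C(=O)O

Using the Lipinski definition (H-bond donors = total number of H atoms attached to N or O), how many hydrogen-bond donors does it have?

Donors: find every N or O and count the H atoms it carries.
  atom 7 (O): bond orders sum to 1 → 1 H
  atom 10 (O): bond orders sum to 2 → 0 H
  atom 11 (O): bond orders sum to 2 → 0 H
  atom 19 (O): bond orders sum to 2 → 0 H
  atom 20 (O): bond orders sum to 1 → 1 H
Lipinski HBD = 2.

2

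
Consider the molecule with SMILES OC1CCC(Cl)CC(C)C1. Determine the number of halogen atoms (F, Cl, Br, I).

Halogen atoms appear at heavy-atom position 6 (1×Cl).
Other groups present: 1 hydroxyl.
Halogen count: 1.

1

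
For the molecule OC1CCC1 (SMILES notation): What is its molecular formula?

Walk through each heavy atom and fill implicit hydrogens from standard valence (C 4, N 3, O 2, S 2, halogen 1):
  atom 1: O, bond orders sum to 1 (valence 2) → 1 H
  atom 2: C, bond orders sum to 3 (valence 4) → 1 H
  atom 3: C, bond orders sum to 2 (valence 4) → 2 H
  atom 4: C, bond orders sum to 2 (valence 4) → 2 H
  atom 5: C, bond orders sum to 2 (valence 4) → 2 H
Totals → C:4, H:8, O:1.

C4H8O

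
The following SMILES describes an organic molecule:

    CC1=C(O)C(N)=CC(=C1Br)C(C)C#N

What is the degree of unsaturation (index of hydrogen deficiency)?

Degree of unsaturation = (number of rings) + (number of π bonds).
Ring closures in the SMILES: 1.
π bonds: 3 double bonds (each 1 DoU), 1 triple bond (each 2 DoU) → 5 DoU from unsaturation.
Total DoU = 1 + 5 = 6.

6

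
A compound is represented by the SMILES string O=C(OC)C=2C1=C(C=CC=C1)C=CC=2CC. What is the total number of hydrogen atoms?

Walk through each heavy atom and fill implicit hydrogens from standard valence (C 4, N 3, O 2, S 2, halogen 1):
  atom 1: O, bond orders sum to 2 (valence 2) → 0 H
  atom 2: C, bond orders sum to 4 (valence 4) → 0 H
  atom 3: O, bond orders sum to 2 (valence 2) → 0 H
  atom 4: C, bond orders sum to 1 (valence 4) → 3 H
  atom 5: C, bond orders sum to 4 (valence 4) → 0 H
  atom 6: C, bond orders sum to 4 (valence 4) → 0 H
  atom 7: C, bond orders sum to 4 (valence 4) → 0 H
  atom 8: C, bond orders sum to 3 (valence 4) → 1 H
  atom 9: C, bond orders sum to 3 (valence 4) → 1 H
  atom 10: C, bond orders sum to 3 (valence 4) → 1 H
  atom 11: C, bond orders sum to 3 (valence 4) → 1 H
  atom 12: C, bond orders sum to 3 (valence 4) → 1 H
  atom 13: C, bond orders sum to 3 (valence 4) → 1 H
  atom 14: C, bond orders sum to 4 (valence 4) → 0 H
  atom 15: C, bond orders sum to 2 (valence 4) → 2 H
  atom 16: C, bond orders sum to 1 (valence 4) → 3 H
Total hydrogens: 14.

14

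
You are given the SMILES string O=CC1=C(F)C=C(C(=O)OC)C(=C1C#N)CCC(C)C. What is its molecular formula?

Walk through each heavy atom and fill implicit hydrogens from standard valence (C 4, N 3, O 2, S 2, halogen 1):
  atom 1: O, bond orders sum to 2 (valence 2) → 0 H
  atom 2: C, bond orders sum to 3 (valence 4) → 1 H
  atom 3: C, bond orders sum to 4 (valence 4) → 0 H
  atom 4: C, bond orders sum to 4 (valence 4) → 0 H
  atom 5: F (halogen, monovalent) → 0 H
  atom 6: C, bond orders sum to 3 (valence 4) → 1 H
  atom 7: C, bond orders sum to 4 (valence 4) → 0 H
  atom 8: C, bond orders sum to 4 (valence 4) → 0 H
  atom 9: O, bond orders sum to 2 (valence 2) → 0 H
  atom 10: O, bond orders sum to 2 (valence 2) → 0 H
  atom 11: C, bond orders sum to 1 (valence 4) → 3 H
  atom 12: C, bond orders sum to 4 (valence 4) → 0 H
  atom 13: C, bond orders sum to 4 (valence 4) → 0 H
  atom 14: C, bond orders sum to 4 (valence 4) → 0 H
  atom 15: N, bond orders sum to 3 (valence 3) → 0 H
  atom 16: C, bond orders sum to 2 (valence 4) → 2 H
  atom 17: C, bond orders sum to 2 (valence 4) → 2 H
  atom 18: C, bond orders sum to 3 (valence 4) → 1 H
  atom 19: C, bond orders sum to 1 (valence 4) → 3 H
  atom 20: C, bond orders sum to 1 (valence 4) → 3 H
Totals → C:15, H:16, F:1, N:1, O:3.

C15H16FNO3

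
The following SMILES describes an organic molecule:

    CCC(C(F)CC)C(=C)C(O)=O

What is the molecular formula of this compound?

Walk through each heavy atom and fill implicit hydrogens from standard valence (C 4, N 3, O 2, S 2, halogen 1):
  atom 1: C, bond orders sum to 1 (valence 4) → 3 H
  atom 2: C, bond orders sum to 2 (valence 4) → 2 H
  atom 3: C, bond orders sum to 3 (valence 4) → 1 H
  atom 4: C, bond orders sum to 3 (valence 4) → 1 H
  atom 5: F (halogen, monovalent) → 0 H
  atom 6: C, bond orders sum to 2 (valence 4) → 2 H
  atom 7: C, bond orders sum to 1 (valence 4) → 3 H
  atom 8: C, bond orders sum to 4 (valence 4) → 0 H
  atom 9: C, bond orders sum to 2 (valence 4) → 2 H
  atom 10: C, bond orders sum to 4 (valence 4) → 0 H
  atom 11: O, bond orders sum to 1 (valence 2) → 1 H
  atom 12: O, bond orders sum to 2 (valence 2) → 0 H
Totals → C:9, H:15, F:1, O:2.

C9H15FO2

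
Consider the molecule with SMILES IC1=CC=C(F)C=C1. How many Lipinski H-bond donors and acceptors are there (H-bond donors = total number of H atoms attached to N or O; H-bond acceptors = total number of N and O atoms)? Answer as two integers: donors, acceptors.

Donors: find every N or O and count the H atoms it carries.
  (no N or O atoms present)
Lipinski HBD = 0.
Acceptors: N atoms = 0, O atoms = 0 → HBA = 0.

0, 0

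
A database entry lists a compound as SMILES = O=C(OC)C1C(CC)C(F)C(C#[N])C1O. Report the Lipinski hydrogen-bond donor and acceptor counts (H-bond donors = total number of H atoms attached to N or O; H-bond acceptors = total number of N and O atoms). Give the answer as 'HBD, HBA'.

1, 4

Donors: find every N or O and count the H atoms it carries.
  atom 1 (O): bond orders sum to 2 → 0 H
  atom 3 (O): bond orders sum to 2 → 0 H
  atom 13 (N): bond orders sum to 3 → 0 H
  atom 15 (O): bond orders sum to 1 → 1 H
Lipinski HBD = 1.
Acceptors: N atoms = 1, O atoms = 3 → HBA = 4.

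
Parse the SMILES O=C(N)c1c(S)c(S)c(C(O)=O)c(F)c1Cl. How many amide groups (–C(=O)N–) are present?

1

The amide motif appears at heavy-atom position 2 in the SMILES.
Other groups present: 1 carboxylic acid, 2 thiol.
Amide count: 1.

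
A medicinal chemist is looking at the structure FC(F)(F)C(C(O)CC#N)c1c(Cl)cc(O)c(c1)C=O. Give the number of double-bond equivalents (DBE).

7

Molecular formula: C12H9ClF3NO3.
DoU = (2C + 2 + N − H − X) / 2, where X is the halogen count and O/S are ignored.
    = (2·12 + 2 + 1 − 9 − 4) / 2 = 14 / 2 = 7.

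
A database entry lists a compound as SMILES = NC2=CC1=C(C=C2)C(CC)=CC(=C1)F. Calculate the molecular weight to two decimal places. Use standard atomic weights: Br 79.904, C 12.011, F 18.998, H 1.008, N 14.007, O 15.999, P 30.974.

First, the molecular formula is C12H12FN (counting implicit H from valence).
  C: 12 × 12.011 = 144.132
  F: 1 × 18.998 = 18.998
  H: 12 × 1.008 = 12.096
  N: 1 × 14.007 = 14.007
Sum: 12×12.011 + 1×18.998 + 12×1.008 + 1×14.007 = 189.233 → 189.23 g/mol.

189.23 g/mol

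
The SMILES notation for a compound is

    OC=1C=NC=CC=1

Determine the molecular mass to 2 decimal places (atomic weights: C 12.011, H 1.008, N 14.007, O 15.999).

95.10 g/mol

First, the molecular formula is C5H5NO (counting implicit H from valence).
  C: 5 × 12.011 = 60.055
  H: 5 × 1.008 = 5.040
  N: 1 × 14.007 = 14.007
  O: 1 × 15.999 = 15.999
Sum: 5×12.011 + 5×1.008 + 1×14.007 + 1×15.999 = 95.101 → 95.10 g/mol.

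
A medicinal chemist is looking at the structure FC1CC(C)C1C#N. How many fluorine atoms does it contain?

Scan the SMILES for F atoms (remember two-letter symbols like Cl and Br are single atoms).
Fluorine count: 1.

1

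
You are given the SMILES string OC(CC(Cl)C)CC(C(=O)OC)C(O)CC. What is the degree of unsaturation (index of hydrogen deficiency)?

1

Molecular formula: C11H21ClO4.
DoU = (2C + 2 + N − H − X) / 2, where X is the halogen count and O/S are ignored.
    = (2·11 + 2 + 0 − 21 − 1) / 2 = 2 / 2 = 1.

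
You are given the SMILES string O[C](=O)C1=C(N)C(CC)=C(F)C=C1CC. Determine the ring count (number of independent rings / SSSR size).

In SMILES, each pair of matching ring-closure digits denotes one ring-closing bond; the number of such bonds equals the number of independent rings.
Ring-closure bonds here: 1.

1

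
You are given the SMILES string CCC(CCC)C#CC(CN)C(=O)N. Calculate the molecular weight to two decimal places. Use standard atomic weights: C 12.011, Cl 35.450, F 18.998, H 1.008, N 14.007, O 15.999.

First, the molecular formula is C11H20N2O (counting implicit H from valence).
  C: 11 × 12.011 = 132.121
  H: 20 × 1.008 = 20.160
  N: 2 × 14.007 = 28.014
  O: 1 × 15.999 = 15.999
Sum: 11×12.011 + 20×1.008 + 2×14.007 + 1×15.999 = 196.294 → 196.29 g/mol.

196.29 g/mol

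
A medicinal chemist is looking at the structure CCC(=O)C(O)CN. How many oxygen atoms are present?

2

Scan the SMILES for O atoms (remember two-letter symbols like Cl and Br are single atoms).
Oxygen count: 2.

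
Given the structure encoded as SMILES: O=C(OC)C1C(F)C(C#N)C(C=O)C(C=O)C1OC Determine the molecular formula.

C12H14FNO5

Walk through each heavy atom and fill implicit hydrogens from standard valence (C 4, N 3, O 2, S 2, halogen 1):
  atom 1: O, bond orders sum to 2 (valence 2) → 0 H
  atom 2: C, bond orders sum to 4 (valence 4) → 0 H
  atom 3: O, bond orders sum to 2 (valence 2) → 0 H
  atom 4: C, bond orders sum to 1 (valence 4) → 3 H
  atom 5: C, bond orders sum to 3 (valence 4) → 1 H
  atom 6: C, bond orders sum to 3 (valence 4) → 1 H
  atom 7: F (halogen, monovalent) → 0 H
  atom 8: C, bond orders sum to 3 (valence 4) → 1 H
  atom 9: C, bond orders sum to 4 (valence 4) → 0 H
  atom 10: N, bond orders sum to 3 (valence 3) → 0 H
  atom 11: C, bond orders sum to 3 (valence 4) → 1 H
  atom 12: C, bond orders sum to 3 (valence 4) → 1 H
  atom 13: O, bond orders sum to 2 (valence 2) → 0 H
  atom 14: C, bond orders sum to 3 (valence 4) → 1 H
  atom 15: C, bond orders sum to 3 (valence 4) → 1 H
  atom 16: O, bond orders sum to 2 (valence 2) → 0 H
  atom 17: C, bond orders sum to 3 (valence 4) → 1 H
  atom 18: O, bond orders sum to 2 (valence 2) → 0 H
  atom 19: C, bond orders sum to 1 (valence 4) → 3 H
Totals → C:12, H:14, F:1, N:1, O:5.
In Hill order: C12H14FNO5.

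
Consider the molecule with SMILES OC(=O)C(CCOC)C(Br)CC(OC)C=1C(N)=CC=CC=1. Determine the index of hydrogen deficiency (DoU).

Molecular formula: C15H22BrNO4.
DoU = (2C + 2 + N − H − X) / 2, where X is the halogen count and O/S are ignored.
    = (2·15 + 2 + 1 − 22 − 1) / 2 = 10 / 2 = 5.

5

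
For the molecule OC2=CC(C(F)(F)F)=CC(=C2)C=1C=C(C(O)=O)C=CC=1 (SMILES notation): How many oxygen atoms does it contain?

3

Scan the SMILES for O atoms (remember two-letter symbols like Cl and Br are single atoms).
Oxygen count: 3.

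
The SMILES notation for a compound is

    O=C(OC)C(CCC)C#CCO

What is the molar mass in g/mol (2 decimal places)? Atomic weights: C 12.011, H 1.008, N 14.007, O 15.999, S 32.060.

First, the molecular formula is C9H14O3 (counting implicit H from valence).
  C: 9 × 12.011 = 108.099
  H: 14 × 1.008 = 14.112
  O: 3 × 15.999 = 47.997
Sum: 9×12.011 + 14×1.008 + 3×15.999 = 170.208 → 170.21 g/mol.

170.21 g/mol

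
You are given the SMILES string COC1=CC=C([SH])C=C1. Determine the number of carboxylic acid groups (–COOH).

0

Scan the SMILES for the carboxylic acid motif — none present.
Groups that are present: 1 ether, 1 thiol.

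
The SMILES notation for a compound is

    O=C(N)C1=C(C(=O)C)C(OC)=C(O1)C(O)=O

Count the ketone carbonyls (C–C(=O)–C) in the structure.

1

The ketone motif appears at heavy-atom position 6 in the SMILES.
Other groups present: 1 amide, 1 carboxylic acid, 1 ether.
Ketone count: 1.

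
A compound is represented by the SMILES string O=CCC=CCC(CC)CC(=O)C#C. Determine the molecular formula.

C12H16O2

Walk through each heavy atom and fill implicit hydrogens from standard valence (C 4, N 3, O 2, S 2, halogen 1):
  atom 1: O, bond orders sum to 2 (valence 2) → 0 H
  atom 2: C, bond orders sum to 3 (valence 4) → 1 H
  atom 3: C, bond orders sum to 2 (valence 4) → 2 H
  atom 4: C, bond orders sum to 3 (valence 4) → 1 H
  atom 5: C, bond orders sum to 3 (valence 4) → 1 H
  atom 6: C, bond orders sum to 2 (valence 4) → 2 H
  atom 7: C, bond orders sum to 3 (valence 4) → 1 H
  atom 8: C, bond orders sum to 2 (valence 4) → 2 H
  atom 9: C, bond orders sum to 1 (valence 4) → 3 H
  atom 10: C, bond orders sum to 2 (valence 4) → 2 H
  atom 11: C, bond orders sum to 4 (valence 4) → 0 H
  atom 12: O, bond orders sum to 2 (valence 2) → 0 H
  atom 13: C, bond orders sum to 4 (valence 4) → 0 H
  atom 14: C, bond orders sum to 3 (valence 4) → 1 H
Totals → C:12, H:16, O:2.
In Hill order: C12H16O2.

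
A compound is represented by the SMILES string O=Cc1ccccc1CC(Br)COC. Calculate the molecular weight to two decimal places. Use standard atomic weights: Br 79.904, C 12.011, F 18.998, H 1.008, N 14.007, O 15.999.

257.13 g/mol

First, the molecular formula is C11H13BrO2 (counting implicit H from valence).
  Br: 1 × 79.904 = 79.904
  C: 11 × 12.011 = 132.121
  H: 13 × 1.008 = 13.104
  O: 2 × 15.999 = 31.998
Sum: 1×79.904 + 11×12.011 + 13×1.008 + 2×15.999 = 257.127 → 257.13 g/mol.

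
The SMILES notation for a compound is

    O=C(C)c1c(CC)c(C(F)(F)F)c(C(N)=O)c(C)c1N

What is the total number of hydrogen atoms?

15

Walk through each heavy atom and fill implicit hydrogens from standard valence (C 4, N 3, O 2, S 2, halogen 1); for lowercase aromatic atoms, an aromatic c carries 1 H when it has two neighbours and 0 H with three, and aromatic n carries 0 H:
  atom 1: O, bond orders sum to 2 (valence 2) → 0 H
  atom 2: C, bond orders sum to 4 (valence 4) → 0 H
  atom 3: C, bond orders sum to 1 (valence 4) → 3 H
  atom 4: aromatic c, 3 neighbours → 0 H
  atom 5: aromatic c, 3 neighbours → 0 H
  atom 6: C, bond orders sum to 2 (valence 4) → 2 H
  atom 7: C, bond orders sum to 1 (valence 4) → 3 H
  atom 8: aromatic c, 3 neighbours → 0 H
  atom 9: C, bond orders sum to 4 (valence 4) → 0 H
  atom 10: F (halogen, monovalent) → 0 H
  atom 11: F (halogen, monovalent) → 0 H
  atom 12: F (halogen, monovalent) → 0 H
  atom 13: aromatic c, 3 neighbours → 0 H
  atom 14: C, bond orders sum to 4 (valence 4) → 0 H
  atom 15: N, bond orders sum to 1 (valence 3) → 2 H
  atom 16: O, bond orders sum to 2 (valence 2) → 0 H
  atom 17: aromatic c, 3 neighbours → 0 H
  atom 18: C, bond orders sum to 1 (valence 4) → 3 H
  atom 19: aromatic c, 3 neighbours → 0 H
  atom 20: N, bond orders sum to 1 (valence 3) → 2 H
Total hydrogens: 15.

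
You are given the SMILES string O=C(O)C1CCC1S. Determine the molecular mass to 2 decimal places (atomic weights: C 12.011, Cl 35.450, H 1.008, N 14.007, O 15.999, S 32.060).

132.18 g/mol

First, the molecular formula is C5H8O2S (counting implicit H from valence).
  C: 5 × 12.011 = 60.055
  H: 8 × 1.008 = 8.064
  O: 2 × 15.999 = 31.998
  S: 1 × 32.060 = 32.060
Sum: 5×12.011 + 8×1.008 + 2×15.999 + 1×32.060 = 132.177 → 132.18 g/mol.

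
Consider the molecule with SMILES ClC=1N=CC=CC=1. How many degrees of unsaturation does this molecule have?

4

Degree of unsaturation = (number of rings) + (number of π bonds).
Ring closures in the SMILES: 1.
π bonds: 3 double bonds (each 1 DoU) → 3 DoU from unsaturation.
Total DoU = 1 + 3 = 4.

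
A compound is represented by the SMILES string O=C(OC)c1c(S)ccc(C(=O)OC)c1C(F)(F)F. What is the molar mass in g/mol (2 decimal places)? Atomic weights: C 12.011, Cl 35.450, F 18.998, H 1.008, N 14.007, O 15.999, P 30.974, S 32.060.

294.24 g/mol

First, the molecular formula is C11H9F3O4S (counting implicit H from valence).
  C: 11 × 12.011 = 132.121
  F: 3 × 18.998 = 56.994
  H: 9 × 1.008 = 9.072
  O: 4 × 15.999 = 63.996
  S: 1 × 32.060 = 32.060
Sum: 11×12.011 + 3×18.998 + 9×1.008 + 4×15.999 + 1×32.060 = 294.243 → 294.24 g/mol.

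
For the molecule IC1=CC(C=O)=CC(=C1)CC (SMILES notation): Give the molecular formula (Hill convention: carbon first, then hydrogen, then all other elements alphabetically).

C9H9IO

Walk through each heavy atom and fill implicit hydrogens from standard valence (C 4, N 3, O 2, S 2, halogen 1):
  atom 1: I (halogen, monovalent) → 0 H
  atom 2: C, bond orders sum to 4 (valence 4) → 0 H
  atom 3: C, bond orders sum to 3 (valence 4) → 1 H
  atom 4: C, bond orders sum to 4 (valence 4) → 0 H
  atom 5: C, bond orders sum to 3 (valence 4) → 1 H
  atom 6: O, bond orders sum to 2 (valence 2) → 0 H
  atom 7: C, bond orders sum to 3 (valence 4) → 1 H
  atom 8: C, bond orders sum to 4 (valence 4) → 0 H
  atom 9: C, bond orders sum to 3 (valence 4) → 1 H
  atom 10: C, bond orders sum to 2 (valence 4) → 2 H
  atom 11: C, bond orders sum to 1 (valence 4) → 3 H
Totals → C:9, H:9, I:1, O:1.
In Hill order: C9H9IO.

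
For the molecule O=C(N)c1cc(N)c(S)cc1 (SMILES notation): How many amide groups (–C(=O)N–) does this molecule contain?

The amide motif appears at heavy-atom position 2 in the SMILES.
Other groups present: 1 primary amine, 1 thiol.
Amide count: 1.

1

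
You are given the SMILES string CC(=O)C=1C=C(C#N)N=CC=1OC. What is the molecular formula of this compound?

Walk through each heavy atom and fill implicit hydrogens from standard valence (C 4, N 3, O 2, S 2, halogen 1):
  atom 1: C, bond orders sum to 1 (valence 4) → 3 H
  atom 2: C, bond orders sum to 4 (valence 4) → 0 H
  atom 3: O, bond orders sum to 2 (valence 2) → 0 H
  atom 4: C, bond orders sum to 4 (valence 4) → 0 H
  atom 5: C, bond orders sum to 3 (valence 4) → 1 H
  atom 6: C, bond orders sum to 4 (valence 4) → 0 H
  atom 7: C, bond orders sum to 4 (valence 4) → 0 H
  atom 8: N, bond orders sum to 3 (valence 3) → 0 H
  atom 9: N, bond orders sum to 3 (valence 3) → 0 H
  atom 10: C, bond orders sum to 3 (valence 4) → 1 H
  atom 11: C, bond orders sum to 4 (valence 4) → 0 H
  atom 12: O, bond orders sum to 2 (valence 2) → 0 H
  atom 13: C, bond orders sum to 1 (valence 4) → 3 H
Totals → C:9, H:8, N:2, O:2.
In Hill order: C9H8N2O2.

C9H8N2O2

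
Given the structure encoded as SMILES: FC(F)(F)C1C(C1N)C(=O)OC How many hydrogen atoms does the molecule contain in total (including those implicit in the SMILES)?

8

Walk through each heavy atom and fill implicit hydrogens from standard valence (C 4, N 3, O 2, S 2, halogen 1):
  atom 1: F (halogen, monovalent) → 0 H
  atom 2: C, bond orders sum to 4 (valence 4) → 0 H
  atom 3: F (halogen, monovalent) → 0 H
  atom 4: F (halogen, monovalent) → 0 H
  atom 5: C, bond orders sum to 3 (valence 4) → 1 H
  atom 6: C, bond orders sum to 3 (valence 4) → 1 H
  atom 7: C, bond orders sum to 3 (valence 4) → 1 H
  atom 8: N, bond orders sum to 1 (valence 3) → 2 H
  atom 9: C, bond orders sum to 4 (valence 4) → 0 H
  atom 10: O, bond orders sum to 2 (valence 2) → 0 H
  atom 11: O, bond orders sum to 2 (valence 2) → 0 H
  atom 12: C, bond orders sum to 1 (valence 4) → 3 H
Total hydrogens: 8.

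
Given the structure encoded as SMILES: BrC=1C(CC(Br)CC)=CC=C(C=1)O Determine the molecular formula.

C10H12Br2O

Walk through each heavy atom and fill implicit hydrogens from standard valence (C 4, N 3, O 2, S 2, halogen 1):
  atom 1: Br (halogen, monovalent) → 0 H
  atom 2: C, bond orders sum to 4 (valence 4) → 0 H
  atom 3: C, bond orders sum to 4 (valence 4) → 0 H
  atom 4: C, bond orders sum to 2 (valence 4) → 2 H
  atom 5: C, bond orders sum to 3 (valence 4) → 1 H
  atom 6: Br (halogen, monovalent) → 0 H
  atom 7: C, bond orders sum to 2 (valence 4) → 2 H
  atom 8: C, bond orders sum to 1 (valence 4) → 3 H
  atom 9: C, bond orders sum to 3 (valence 4) → 1 H
  atom 10: C, bond orders sum to 3 (valence 4) → 1 H
  atom 11: C, bond orders sum to 4 (valence 4) → 0 H
  atom 12: C, bond orders sum to 3 (valence 4) → 1 H
  atom 13: O, bond orders sum to 1 (valence 2) → 1 H
Totals → C:10, H:12, Br:2, O:1.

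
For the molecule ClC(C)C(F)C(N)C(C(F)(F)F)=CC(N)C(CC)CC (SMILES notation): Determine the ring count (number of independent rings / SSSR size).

In SMILES, each pair of matching ring-closure digits denotes one ring-closing bond; the number of such bonds equals the number of independent rings.
Ring-closure bonds here: 0.

0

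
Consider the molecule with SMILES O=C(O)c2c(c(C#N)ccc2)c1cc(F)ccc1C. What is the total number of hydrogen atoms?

Walk through each heavy atom and fill implicit hydrogens from standard valence (C 4, N 3, O 2, S 2, halogen 1); for lowercase aromatic atoms, an aromatic c carries 1 H when it has two neighbours and 0 H with three, and aromatic n carries 0 H:
  atom 1: O, bond orders sum to 2 (valence 2) → 0 H
  atom 2: C, bond orders sum to 4 (valence 4) → 0 H
  atom 3: O, bond orders sum to 1 (valence 2) → 1 H
  atom 4: aromatic c, 3 neighbours → 0 H
  atom 5: aromatic c, 3 neighbours → 0 H
  atom 6: aromatic c, 3 neighbours → 0 H
  atom 7: C, bond orders sum to 4 (valence 4) → 0 H
  atom 8: N, bond orders sum to 3 (valence 3) → 0 H
  atom 9: aromatic c, 2 neighbours → 1 H
  atom 10: aromatic c, 2 neighbours → 1 H
  atom 11: aromatic c, 2 neighbours → 1 H
  atom 12: aromatic c, 3 neighbours → 0 H
  atom 13: aromatic c, 2 neighbours → 1 H
  atom 14: aromatic c, 3 neighbours → 0 H
  atom 15: F (halogen, monovalent) → 0 H
  atom 16: aromatic c, 2 neighbours → 1 H
  atom 17: aromatic c, 2 neighbours → 1 H
  atom 18: aromatic c, 3 neighbours → 0 H
  atom 19: C, bond orders sum to 1 (valence 4) → 3 H
Total hydrogens: 10.

10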